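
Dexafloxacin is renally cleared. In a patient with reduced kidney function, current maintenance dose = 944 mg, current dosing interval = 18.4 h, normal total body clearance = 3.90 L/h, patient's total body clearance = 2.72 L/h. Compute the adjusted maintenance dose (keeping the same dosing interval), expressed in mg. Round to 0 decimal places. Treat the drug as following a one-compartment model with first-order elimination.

658 mg

To keep the same average steady-state level, dosing rate must scale with clearance.
CL ratio = 2.72 / 3.90 = 0.6974
New dose (same interval) = 944 × 0.6974 = 658.3 mg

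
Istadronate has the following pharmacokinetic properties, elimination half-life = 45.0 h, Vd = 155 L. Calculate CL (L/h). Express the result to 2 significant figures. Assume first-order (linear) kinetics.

2.4 L/h

k = ln2 / t½ = 0.693147 / 45.0 = 0.01540 h⁻¹
CL = k × Vd = 0.01540 × 155 = 2.387 L/h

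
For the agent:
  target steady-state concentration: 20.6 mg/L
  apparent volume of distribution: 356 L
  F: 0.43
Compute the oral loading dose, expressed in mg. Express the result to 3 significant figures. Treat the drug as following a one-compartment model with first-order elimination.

LD = Css × Vd / F = 20.6 × 356 / 0.43 = 17050 mg

17100 mg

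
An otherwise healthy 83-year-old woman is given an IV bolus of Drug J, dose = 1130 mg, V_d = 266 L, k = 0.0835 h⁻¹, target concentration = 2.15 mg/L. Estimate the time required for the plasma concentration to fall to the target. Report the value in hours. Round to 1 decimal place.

C₀ = Dose / Vd = 1130 / 266 = 4.248 mg/L
t = ln(C₀ / C) / k = ln(4.248 / 2.15) / 0.08350
  = ln(1.976) / 0.08350 = 0.6811 / 0.08350 = 8.157 h

8.2 h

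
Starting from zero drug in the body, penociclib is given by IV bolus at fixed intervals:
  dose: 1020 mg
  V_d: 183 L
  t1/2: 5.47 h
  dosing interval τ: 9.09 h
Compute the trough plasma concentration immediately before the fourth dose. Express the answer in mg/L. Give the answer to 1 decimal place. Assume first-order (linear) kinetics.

2.5 mg/L

C₀ per dose = Dose / Vd = 1020 / 183 = 5.574 mg/L
k = ln2 / t½ = 0.693147 / 5.47 = 0.1267 h⁻¹
Fraction remaining after one interval: r = e^(−kτ) = e^(−0.1267 × 9.09) = 0.3161
Before dose 4, 3 doses have been given (aged 1τ, 2τ, 3τ).
C_trough = C₀ × (r + r² + … + r^3) = C₀ × r(1−r^3)/(1−r)
        = 5.574 × 0.3161 × (1 − 0.03158) / (1 − 0.3161) = 2.495 mg/L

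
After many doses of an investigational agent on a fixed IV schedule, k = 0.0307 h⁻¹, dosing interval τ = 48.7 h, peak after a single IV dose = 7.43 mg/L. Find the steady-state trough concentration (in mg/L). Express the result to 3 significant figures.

e^(−kτ) = e^(−0.03070 × 48.7) = 0.2242
Accumulation ratio R = 1 / (1 − e^(−kτ)) = 1 / (1 − 0.2242) = 1.289
Steady-state trough = C₀ × R × e^(−kτ) = 7.43 × 1.289 × 0.2242 = 2.147 mg/L

2.15 mg/L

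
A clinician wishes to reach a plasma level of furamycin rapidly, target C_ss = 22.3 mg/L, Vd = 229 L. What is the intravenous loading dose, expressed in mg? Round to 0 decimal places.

5107 mg

LD = Css × Vd = 22.3 × 229 = 5107 mg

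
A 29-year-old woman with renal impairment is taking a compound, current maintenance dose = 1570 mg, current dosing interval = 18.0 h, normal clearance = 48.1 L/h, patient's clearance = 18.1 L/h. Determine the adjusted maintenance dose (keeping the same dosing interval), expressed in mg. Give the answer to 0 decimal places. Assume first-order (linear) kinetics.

591 mg

To keep the same average steady-state level, dosing rate must scale with clearance.
CL ratio = 18.1 / 48.1 = 0.3763
New dose (same interval) = 1570 × 0.3763 = 590.8 mg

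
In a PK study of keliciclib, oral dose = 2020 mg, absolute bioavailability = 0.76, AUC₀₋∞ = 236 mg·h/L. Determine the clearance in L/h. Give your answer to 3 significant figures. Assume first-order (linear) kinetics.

6.51 L/h

CL = F·Dose / AUC = 0.76 × 2020 / 236 = 6.505 L/h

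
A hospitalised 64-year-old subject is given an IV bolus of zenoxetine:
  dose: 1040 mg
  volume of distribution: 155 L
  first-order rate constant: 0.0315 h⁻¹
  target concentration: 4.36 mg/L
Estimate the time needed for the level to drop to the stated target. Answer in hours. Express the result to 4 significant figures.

13.69 h

C₀ = Dose / Vd = 1040 / 155 = 6.710 mg/L
t = ln(C₀ / C) / k = ln(6.710 / 4.36) / 0.03150
  = ln(1.539) / 0.03150 = 0.4311 / 0.03150 = 13.69 h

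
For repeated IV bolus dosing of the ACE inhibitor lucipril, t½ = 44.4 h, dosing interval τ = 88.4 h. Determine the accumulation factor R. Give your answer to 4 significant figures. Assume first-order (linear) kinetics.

k = ln2 / t½ = 0.693147 / 44.4 = 0.01561 h⁻¹
e^(−kτ) = e^(−0.01561 × 88.4) = 0.2516
Accumulation ratio R = 1 / (1 − e^(−kτ)) = 1 / (1 − 0.2516) = 1.336

1.336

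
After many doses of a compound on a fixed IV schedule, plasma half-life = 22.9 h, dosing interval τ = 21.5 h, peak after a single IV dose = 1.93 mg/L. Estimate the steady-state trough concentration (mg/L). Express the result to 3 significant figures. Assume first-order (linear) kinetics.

k = ln2 / t½ = 0.693147 / 22.9 = 0.03027 h⁻¹
e^(−kτ) = e^(−0.03027 × 21.5) = 0.5216
Accumulation ratio R = 1 / (1 − e^(−kτ)) = 1 / (1 − 0.5216) = 2.090
Steady-state trough = C₀ × R × e^(−kτ) = 1.93 × 2.090 × 0.5216 = 2.104 mg/L

2.10 mg/L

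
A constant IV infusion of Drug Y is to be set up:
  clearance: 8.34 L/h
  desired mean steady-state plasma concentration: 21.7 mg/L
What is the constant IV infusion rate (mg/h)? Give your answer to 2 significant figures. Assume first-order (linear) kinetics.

At steady state, infusion rate R₀ = Css × CL = 21.7 × 8.340 = 181.0 mg/h

180 mg/h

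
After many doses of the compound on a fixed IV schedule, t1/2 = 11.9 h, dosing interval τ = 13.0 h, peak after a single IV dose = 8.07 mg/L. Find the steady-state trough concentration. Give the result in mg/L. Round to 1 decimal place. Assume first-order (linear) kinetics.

k = ln2 / t½ = 0.693147 / 11.9 = 0.05825 h⁻¹
e^(−kτ) = e^(−0.05825 × 13.0) = 0.4690
Accumulation ratio R = 1 / (1 − e^(−kτ)) = 1 / (1 − 0.4690) = 1.883
Steady-state trough = C₀ × R × e^(−kτ) = 8.07 × 1.883 × 0.4690 = 7.127 mg/L

7.1 mg/L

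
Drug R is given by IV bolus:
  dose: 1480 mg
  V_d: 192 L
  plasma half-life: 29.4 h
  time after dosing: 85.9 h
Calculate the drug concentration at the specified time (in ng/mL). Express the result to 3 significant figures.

1020 ng/mL

C₀ = Dose / Vd = 1480 / 192 = 7.708 mg/L
k = ln2 / t½ = 0.693147 / 29.4 = 0.02358 h⁻¹
C = C₀ · e^(−k·t) = 7.708 × e^(−0.02358 × 85.9)
  = 7.708 × 0.1319 = 1.017 mg/L
Convert: 1.017 mg/L × 1000 = 1017 ng/mL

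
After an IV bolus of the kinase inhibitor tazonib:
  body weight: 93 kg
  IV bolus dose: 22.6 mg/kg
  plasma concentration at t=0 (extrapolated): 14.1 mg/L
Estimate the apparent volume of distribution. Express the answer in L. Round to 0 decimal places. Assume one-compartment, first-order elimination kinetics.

Dose = 22.6 × 93 = 2102 mg
Vd = Dose / C₀ = 2102 / 14.1 = 149.1 L

149 L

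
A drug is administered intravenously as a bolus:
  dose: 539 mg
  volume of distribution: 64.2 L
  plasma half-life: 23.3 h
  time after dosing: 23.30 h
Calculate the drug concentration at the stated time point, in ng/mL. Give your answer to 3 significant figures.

4200 ng/mL

C₀ = Dose / Vd = 539.0 / 64.2 = 8.396 mg/L
k = ln2 / t½ = 0.693147 / 23.3 = 0.02975 h⁻¹
t / t½ = 23.30 / 23.3 = 1 half-lives
C = C₀ × (1/2)^1 = 8.396 × 0.5000 = 4.198 mg/L
Convert: 4.198 mg/L × 1000 = 4198 ng/mL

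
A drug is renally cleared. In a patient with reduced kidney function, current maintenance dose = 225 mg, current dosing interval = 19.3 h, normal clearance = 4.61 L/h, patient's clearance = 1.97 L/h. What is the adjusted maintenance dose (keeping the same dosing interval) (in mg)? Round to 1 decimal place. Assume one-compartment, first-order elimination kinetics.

To keep the same average steady-state level, dosing rate must scale with clearance.
CL ratio = 1.97 / 4.61 = 0.4273
New dose (same interval) = 225 × 0.4273 = 96.14 mg

96.1 mg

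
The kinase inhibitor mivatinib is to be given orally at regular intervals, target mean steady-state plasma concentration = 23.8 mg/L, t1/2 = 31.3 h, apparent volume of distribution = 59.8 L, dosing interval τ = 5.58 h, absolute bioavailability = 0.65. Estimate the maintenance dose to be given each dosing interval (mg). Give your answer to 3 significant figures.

k = ln2 / t½ = 0.693147 / 31.3 = 0.02215 h⁻¹
CL = k × Vd = 0.02215 × 59.8 = 1.325 L/h
At steady state, F × (Dose/τ) = Css × CL.
Dose = Css × CL × τ / F = 23.8 × 1.325 × 5.58 / 0.65 = 270.7 mg

271 mg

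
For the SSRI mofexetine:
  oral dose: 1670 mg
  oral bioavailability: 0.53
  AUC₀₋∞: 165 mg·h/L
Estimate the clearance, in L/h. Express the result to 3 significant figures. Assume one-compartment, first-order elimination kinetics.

CL = F·Dose / AUC = 0.53 × 1670 / 165 = 5.364 L/h

5.36 L/h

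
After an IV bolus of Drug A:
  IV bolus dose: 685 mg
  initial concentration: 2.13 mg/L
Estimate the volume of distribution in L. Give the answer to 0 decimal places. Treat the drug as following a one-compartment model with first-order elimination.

Vd = Dose / C₀ = 685.0 / 2.13 = 321.6 L

322 L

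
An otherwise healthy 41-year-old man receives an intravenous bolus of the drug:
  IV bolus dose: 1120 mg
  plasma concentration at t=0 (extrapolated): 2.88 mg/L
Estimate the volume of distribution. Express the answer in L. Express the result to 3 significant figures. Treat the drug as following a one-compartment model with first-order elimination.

389 L

Vd = Dose / C₀ = 1120 / 2.88 = 388.9 L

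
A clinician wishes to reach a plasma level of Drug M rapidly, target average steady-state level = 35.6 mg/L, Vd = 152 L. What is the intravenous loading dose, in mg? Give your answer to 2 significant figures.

LD = Css × Vd = 35.6 × 152 = 5411 mg

5400 mg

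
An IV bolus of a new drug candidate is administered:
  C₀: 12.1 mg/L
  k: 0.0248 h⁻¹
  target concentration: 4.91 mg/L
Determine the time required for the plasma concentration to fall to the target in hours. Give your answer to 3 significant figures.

t = ln(C₀ / C) / k = ln(12.10 / 4.91) / 0.02480
  = ln(2.464) / 0.02480 = 0.9018 / 0.02480 = 36.36 h

36.4 h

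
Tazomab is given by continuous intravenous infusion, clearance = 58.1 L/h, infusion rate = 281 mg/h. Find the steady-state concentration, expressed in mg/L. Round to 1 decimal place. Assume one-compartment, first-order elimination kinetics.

4.8 mg/L

At steady state Css = R₀ / CL = 281 / 58.10 = 4.836 mg/L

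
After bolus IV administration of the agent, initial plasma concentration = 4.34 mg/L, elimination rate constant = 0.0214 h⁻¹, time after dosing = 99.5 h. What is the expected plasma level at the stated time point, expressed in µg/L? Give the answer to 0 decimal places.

C = C₀ · e^(−k·t) = 4.340 × e^(−0.02140 × 99.5)
  = 4.340 × 0.1189 = 0.5160 mg/L
Convert: 0.5160 mg/L × 1000 = 516.0 µg/L

516 µg/L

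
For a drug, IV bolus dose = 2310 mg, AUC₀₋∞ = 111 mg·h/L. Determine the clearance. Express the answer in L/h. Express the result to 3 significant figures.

CL = Dose / AUC = 2310 / 111 = 20.81 L/h

20.8 L/h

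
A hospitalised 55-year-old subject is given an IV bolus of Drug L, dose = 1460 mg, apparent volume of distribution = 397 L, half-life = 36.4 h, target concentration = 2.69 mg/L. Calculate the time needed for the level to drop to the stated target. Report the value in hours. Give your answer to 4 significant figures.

C₀ = Dose / Vd = 1460 / 397 = 3.678 mg/L
k = ln2 / t½ = 0.693147 / 36.4 = 0.01904 h⁻¹
t = ln(C₀ / C) / k = ln(3.678 / 2.69) / 0.01904
  = ln(1.367) / 0.01904 = 0.3126 / 0.01904 = 16.42 h

16.42 h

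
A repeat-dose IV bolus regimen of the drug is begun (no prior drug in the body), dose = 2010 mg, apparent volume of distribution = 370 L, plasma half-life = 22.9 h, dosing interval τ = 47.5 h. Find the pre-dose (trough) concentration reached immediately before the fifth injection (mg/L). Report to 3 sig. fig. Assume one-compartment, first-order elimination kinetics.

1.69 mg/L

C₀ per dose = Dose / Vd = 2010 / 370 = 5.432 mg/L
k = ln2 / t½ = 0.693147 / 22.9 = 0.03027 h⁻¹
Fraction remaining after one interval: r = e^(−kτ) = e^(−0.03027 × 47.5) = 0.2374
Before dose 5, 4 doses have been given (aged 1τ, 2τ, 3τ, 4τ).
C_trough = C₀ × (r + r² + … + r^4) = C₀ × r(1−r^4)/(1−r)
        = 5.432 × 0.2374 × (1 − 0.003176) / (1 − 0.2374) = 1.686 mg/L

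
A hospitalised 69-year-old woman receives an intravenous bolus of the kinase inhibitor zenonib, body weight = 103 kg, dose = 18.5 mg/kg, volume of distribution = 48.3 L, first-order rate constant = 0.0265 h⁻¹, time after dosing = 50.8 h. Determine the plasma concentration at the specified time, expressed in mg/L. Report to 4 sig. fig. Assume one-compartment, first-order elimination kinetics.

10.27 mg/L

Total dose = 18.5 × 103 = 1906 mg
C₀ = Dose / Vd = 1906 / 48.3 = 39.46 mg/L
C = C₀ · e^(−k·t) = 39.46 × e^(−0.02650 × 50.8)
  = 39.46 × 0.2602 = 10.27 mg/L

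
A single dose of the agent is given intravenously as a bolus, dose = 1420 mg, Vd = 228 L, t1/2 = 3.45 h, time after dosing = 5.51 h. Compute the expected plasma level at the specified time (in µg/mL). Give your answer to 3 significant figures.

C₀ = Dose / Vd = 1420 / 228 = 6.228 mg/L
k = ln2 / t½ = 0.693147 / 3.45 = 0.2009 h⁻¹
C = C₀ · e^(−k·t) = 6.228 × e^(−0.2009 × 5.51)
  = 6.228 × 0.3306 = 2.059 mg/L
(2.059 mg/L = 2.059 µg/mL)

2.06 µg/mL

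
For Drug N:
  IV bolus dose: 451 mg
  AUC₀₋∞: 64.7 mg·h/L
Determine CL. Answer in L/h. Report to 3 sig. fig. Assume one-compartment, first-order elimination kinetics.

CL = Dose / AUC = 451 / 64.7 = 6.971 L/h

6.97 L/h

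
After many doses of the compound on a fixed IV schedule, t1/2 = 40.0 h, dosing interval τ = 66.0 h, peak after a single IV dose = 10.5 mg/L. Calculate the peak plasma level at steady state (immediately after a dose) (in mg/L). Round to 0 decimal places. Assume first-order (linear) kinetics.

15 mg/L

k = ln2 / t½ = 0.693147 / 40.0 = 0.01733 h⁻¹
e^(−kτ) = e^(−0.01733 × 66.0) = 0.3186
Accumulation ratio R = 1 / (1 − e^(−kτ)) = 1 / (1 − 0.3186) = 1.468
Steady-state peak = C₀ × R = 10.5 × 1.468 = 15.41 mg/L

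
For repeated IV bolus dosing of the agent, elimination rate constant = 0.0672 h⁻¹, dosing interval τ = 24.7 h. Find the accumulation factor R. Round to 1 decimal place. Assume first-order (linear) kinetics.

1.2

e^(−kτ) = e^(−0.06720 × 24.7) = 0.1902
Accumulation ratio R = 1 / (1 − e^(−kτ)) = 1 / (1 − 0.1902) = 1.235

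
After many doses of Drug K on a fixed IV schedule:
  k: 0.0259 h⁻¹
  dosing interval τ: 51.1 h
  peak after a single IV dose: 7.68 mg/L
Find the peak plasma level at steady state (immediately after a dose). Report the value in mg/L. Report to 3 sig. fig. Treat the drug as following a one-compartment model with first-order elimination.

e^(−kτ) = e^(−0.02590 × 51.1) = 0.2662
Accumulation ratio R = 1 / (1 − e^(−kτ)) = 1 / (1 − 0.2662) = 1.363
Steady-state peak = C₀ × R = 7.68 × 1.363 = 10.47 mg/L

10.5 mg/L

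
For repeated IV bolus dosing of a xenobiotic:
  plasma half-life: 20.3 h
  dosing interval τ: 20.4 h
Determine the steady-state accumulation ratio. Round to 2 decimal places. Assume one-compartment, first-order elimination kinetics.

k = ln2 / t½ = 0.693147 / 20.3 = 0.03415 h⁻¹
e^(−kτ) = e^(−0.03415 × 20.4) = 0.4982
Accumulation ratio R = 1 / (1 − e^(−kτ)) = 1 / (1 − 0.4982) = 1.993

1.99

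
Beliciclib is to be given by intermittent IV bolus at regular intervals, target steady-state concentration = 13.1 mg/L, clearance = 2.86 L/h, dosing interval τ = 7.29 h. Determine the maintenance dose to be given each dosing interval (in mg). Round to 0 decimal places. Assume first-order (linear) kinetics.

273 mg

At steady state, Dose/τ = Css × CL.
Dose = Css × CL × τ = 13.1 × 2.860 × 7.29 = 273.1 mg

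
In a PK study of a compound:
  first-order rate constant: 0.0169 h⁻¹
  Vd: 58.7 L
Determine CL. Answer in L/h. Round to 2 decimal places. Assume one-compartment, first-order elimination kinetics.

CL = k × Vd = 0.0169 × 58.7 = 0.9920 L/h

0.99 L/h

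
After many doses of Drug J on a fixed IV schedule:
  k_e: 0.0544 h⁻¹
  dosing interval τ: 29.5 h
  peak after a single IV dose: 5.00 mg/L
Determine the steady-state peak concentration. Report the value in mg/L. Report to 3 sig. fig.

e^(−kτ) = e^(−0.05440 × 29.5) = 0.2009
Accumulation ratio R = 1 / (1 − e^(−kτ)) = 1 / (1 − 0.2009) = 1.251
Steady-state peak = C₀ × R = 5.00 × 1.251 = 6.255 mg/L

6.26 mg/L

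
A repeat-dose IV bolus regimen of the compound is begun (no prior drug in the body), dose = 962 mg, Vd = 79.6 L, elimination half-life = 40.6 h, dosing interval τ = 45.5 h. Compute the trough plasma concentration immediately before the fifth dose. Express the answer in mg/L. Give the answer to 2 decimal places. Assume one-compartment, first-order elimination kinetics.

9.83 mg/L

C₀ per dose = Dose / Vd = 962 / 79.6 = 12.09 mg/L
k = ln2 / t½ = 0.693147 / 40.6 = 0.01707 h⁻¹
Fraction remaining after one interval: r = e^(−kτ) = e^(−0.01707 × 45.5) = 0.4599
Before dose 5, 4 doses have been given (aged 1τ, 2τ, 3τ, 4τ).
C_trough = C₀ × (r + r² + … + r^4) = C₀ × r(1−r^4)/(1−r)
        = 12.09 × 0.4599 × (1 − 0.04474) / (1 − 0.4599) = 9.834 mg/L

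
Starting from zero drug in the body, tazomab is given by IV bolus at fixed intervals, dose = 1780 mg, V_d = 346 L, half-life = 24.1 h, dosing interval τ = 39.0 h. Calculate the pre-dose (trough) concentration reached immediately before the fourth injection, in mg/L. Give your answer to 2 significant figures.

2.4 mg/L

C₀ per dose = Dose / Vd = 1780 / 346 = 5.145 mg/L
k = ln2 / t½ = 0.693147 / 24.1 = 0.02876 h⁻¹
Fraction remaining after one interval: r = e^(−kτ) = e^(−0.02876 × 39.0) = 0.3257
Before dose 4, 3 doses have been given (aged 1τ, 2τ, 3τ).
C_trough = C₀ × (r + r² + … + r^3) = C₀ × r(1−r^3)/(1−r)
        = 5.145 × 0.3257 × (1 − 0.03455) / (1 − 0.3257) = 2.399 mg/L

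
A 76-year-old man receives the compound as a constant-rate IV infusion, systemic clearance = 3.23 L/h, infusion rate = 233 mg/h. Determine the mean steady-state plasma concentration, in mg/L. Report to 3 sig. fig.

72.1 mg/L

At steady state Css = R₀ / CL = 233 / 3.230 = 72.14 mg/L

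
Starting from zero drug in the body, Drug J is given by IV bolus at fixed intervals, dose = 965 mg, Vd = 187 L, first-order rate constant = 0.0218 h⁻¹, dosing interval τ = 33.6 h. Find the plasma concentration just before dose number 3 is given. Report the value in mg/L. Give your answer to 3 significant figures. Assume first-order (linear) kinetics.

C₀ per dose = Dose / Vd = 965 / 187 = 5.160 mg/L
Fraction remaining after one interval: r = e^(−kτ) = e^(−0.02180 × 33.6) = 0.4807
Before dose 3, 2 doses have been given (aged 1τ, 2τ).
C_trough = C₀ × (r + r²) = 5.160 × (0.4807 + 0.2311) = 3.673 mg/L

3.67 mg/L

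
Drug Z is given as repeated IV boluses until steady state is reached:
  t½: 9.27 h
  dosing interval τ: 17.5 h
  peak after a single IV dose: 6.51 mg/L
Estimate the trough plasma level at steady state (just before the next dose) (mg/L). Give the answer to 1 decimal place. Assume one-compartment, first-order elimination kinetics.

k = ln2 / t½ = 0.693147 / 9.27 = 0.07477 h⁻¹
e^(−kτ) = e^(−0.07477 × 17.5) = 0.2702
Accumulation ratio R = 1 / (1 − e^(−kτ)) = 1 / (1 − 0.2702) = 1.370
Steady-state trough = C₀ × R × e^(−kτ) = 6.51 × 1.370 × 0.2702 = 2.410 mg/L

2.4 mg/L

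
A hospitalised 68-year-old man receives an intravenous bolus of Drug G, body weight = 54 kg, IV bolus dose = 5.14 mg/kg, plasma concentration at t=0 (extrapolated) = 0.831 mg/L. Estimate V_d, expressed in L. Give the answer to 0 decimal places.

334 L

Dose = 5.14 × 54 = 277.6 mg
Vd = Dose / C₀ = 277.6 / 0.831 = 334.1 L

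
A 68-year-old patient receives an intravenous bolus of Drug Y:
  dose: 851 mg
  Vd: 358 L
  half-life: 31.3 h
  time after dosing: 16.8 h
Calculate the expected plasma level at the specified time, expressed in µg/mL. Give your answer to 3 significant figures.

C₀ = Dose / Vd = 851.0 / 358 = 2.377 mg/L
k = ln2 / t½ = 0.693147 / 31.3 = 0.02215 h⁻¹
C = C₀ · e^(−k·t) = 2.377 × e^(−0.02215 × 16.8)
  = 2.377 × 0.6893 = 1.638 mg/L
(1.638 mg/L = 1.638 µg/mL)

1.64 µg/mL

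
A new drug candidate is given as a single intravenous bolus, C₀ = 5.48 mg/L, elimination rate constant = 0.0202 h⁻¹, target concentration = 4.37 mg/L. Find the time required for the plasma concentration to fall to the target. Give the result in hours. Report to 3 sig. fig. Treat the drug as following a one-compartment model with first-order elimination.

11.2 h

t = ln(C₀ / C) / k = ln(5.480 / 4.37) / 0.02020
  = ln(1.254) / 0.02020 = 0.2263 / 0.02020 = 11.20 h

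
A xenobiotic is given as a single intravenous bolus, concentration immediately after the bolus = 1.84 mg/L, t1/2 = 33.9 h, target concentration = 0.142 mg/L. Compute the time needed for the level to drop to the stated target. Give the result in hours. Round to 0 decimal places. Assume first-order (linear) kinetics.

k = ln2 / t½ = 0.693147 / 33.9 = 0.02045 h⁻¹
t = ln(C₀ / C) / k = ln(1.840 / 0.142) / 0.02045
  = ln(12.96) / 0.02045 = 2.562 / 0.02045 = 125.3 h

125 h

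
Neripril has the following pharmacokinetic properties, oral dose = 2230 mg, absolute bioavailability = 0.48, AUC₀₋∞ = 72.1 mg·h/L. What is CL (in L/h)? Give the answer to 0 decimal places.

CL = F·Dose / AUC = 0.48 × 2230 / 72.1 = 14.85 L/h

15 L/h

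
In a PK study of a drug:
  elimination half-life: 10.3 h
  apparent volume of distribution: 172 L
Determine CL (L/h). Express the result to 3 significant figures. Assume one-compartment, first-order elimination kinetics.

11.6 L/h

k = ln2 / t½ = 0.693147 / 10.3 = 0.06730 h⁻¹
CL = k × Vd = 0.06730 × 172 = 11.58 L/h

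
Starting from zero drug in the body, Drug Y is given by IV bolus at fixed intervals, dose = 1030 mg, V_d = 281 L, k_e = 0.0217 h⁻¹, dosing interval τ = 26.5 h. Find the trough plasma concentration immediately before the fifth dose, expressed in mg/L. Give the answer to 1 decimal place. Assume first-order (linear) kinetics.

C₀ per dose = Dose / Vd = 1030 / 281 = 3.665 mg/L
Fraction remaining after one interval: r = e^(−kτ) = e^(−0.02170 × 26.5) = 0.5627
Before dose 5, 4 doses have been given (aged 1τ, 2τ, 3τ, 4τ).
C_trough = C₀ × (r + r² + … + r^4) = C₀ × r(1−r^4)/(1−r)
        = 3.665 × 0.5627 × (1 − 0.1003) / (1 − 0.5627) = 4.243 mg/L

4.2 mg/L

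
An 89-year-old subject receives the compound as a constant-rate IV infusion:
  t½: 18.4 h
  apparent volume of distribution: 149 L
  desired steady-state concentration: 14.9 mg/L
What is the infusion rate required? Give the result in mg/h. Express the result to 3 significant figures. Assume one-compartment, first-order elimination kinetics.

83.6 mg/h

k = ln2 / t½ = 0.693147 / 18.4 = 0.03767 h⁻¹
CL = k × Vd = 0.03767 × 149 = 5.613 L/h
At steady state, infusion rate R₀ = Css × CL = 14.9 × 5.613 = 83.63 mg/h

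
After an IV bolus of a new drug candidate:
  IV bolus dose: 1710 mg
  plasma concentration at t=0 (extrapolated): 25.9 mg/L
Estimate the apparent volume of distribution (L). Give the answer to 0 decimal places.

Vd = Dose / C₀ = 1710 / 25.9 = 66.02 L

66 L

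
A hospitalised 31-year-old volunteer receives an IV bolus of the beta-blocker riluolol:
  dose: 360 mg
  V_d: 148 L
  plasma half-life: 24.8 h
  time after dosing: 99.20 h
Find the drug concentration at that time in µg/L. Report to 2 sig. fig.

150 µg/L

C₀ = Dose / Vd = 360.0 / 148 = 2.432 mg/L
k = ln2 / t½ = 0.693147 / 24.8 = 0.02795 h⁻¹
t / t½ = 99.20 / 24.8 = 4 half-lives
C = C₀ × (1/2)^4 = 2.432 × 0.06250 = 0.1520 mg/L
Convert: 0.1520 mg/L × 1000 = 152.0 µg/L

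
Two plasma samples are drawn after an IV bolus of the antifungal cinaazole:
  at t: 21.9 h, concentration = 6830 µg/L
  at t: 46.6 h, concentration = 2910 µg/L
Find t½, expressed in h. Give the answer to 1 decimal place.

20.1 h

k = ln(C₁/C₂) / (t₂ − t₁) = ln(6830/2910) / (46.6 − 21.9)
  = 0.8532 / 24.70 = 0.03454 h⁻¹
t½ = ln2 / k = 0.693147 / 0.03454 = 20.07 h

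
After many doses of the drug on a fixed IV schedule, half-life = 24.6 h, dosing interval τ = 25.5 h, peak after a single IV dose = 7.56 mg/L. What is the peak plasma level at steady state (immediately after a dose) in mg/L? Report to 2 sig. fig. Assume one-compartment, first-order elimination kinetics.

15 mg/L

k = ln2 / t½ = 0.693147 / 24.6 = 0.02818 h⁻¹
e^(−kτ) = e^(−0.02818 × 25.5) = 0.4874
Accumulation ratio R = 1 / (1 − e^(−kτ)) = 1 / (1 − 0.4874) = 1.951
Steady-state peak = C₀ × R = 7.56 × 1.951 = 14.75 mg/L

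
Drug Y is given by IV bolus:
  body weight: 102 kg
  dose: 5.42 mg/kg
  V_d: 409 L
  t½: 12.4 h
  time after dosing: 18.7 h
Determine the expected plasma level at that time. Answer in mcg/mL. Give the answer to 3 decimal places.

Total dose = 5.42 × 102 = 552.8 mg
C₀ = Dose / Vd = 552.8 / 409 = 1.352 mg/L
k = ln2 / t½ = 0.693147 / 12.4 = 0.05590 h⁻¹
C = C₀ · e^(−k·t) = 1.352 × e^(−0.05590 × 18.7)
  = 1.352 × 0.3516 = 0.4754 mg/L
(0.4754 mg/L = 0.4754 mcg/mL)

0.475 mcg/mL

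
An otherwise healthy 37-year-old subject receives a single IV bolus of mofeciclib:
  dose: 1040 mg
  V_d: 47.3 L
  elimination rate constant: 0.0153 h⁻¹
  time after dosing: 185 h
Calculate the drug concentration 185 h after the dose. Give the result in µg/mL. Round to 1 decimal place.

1.3 µg/mL

C₀ = Dose / Vd = 1040 / 47.3 = 21.99 mg/L
C = C₀ · e^(−k·t) = 21.99 × e^(−0.01530 × 185)
  = 21.99 × 0.05898 = 1.297 mg/L
(1.297 mg/L = 1.297 µg/mL)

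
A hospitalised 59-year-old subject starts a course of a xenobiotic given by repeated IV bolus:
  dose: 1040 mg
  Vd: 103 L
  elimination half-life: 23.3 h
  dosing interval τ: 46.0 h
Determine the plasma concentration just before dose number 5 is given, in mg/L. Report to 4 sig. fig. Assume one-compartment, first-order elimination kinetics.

C₀ per dose = Dose / Vd = 1040 / 103 = 10.10 mg/L
k = ln2 / t½ = 0.693147 / 23.3 = 0.02975 h⁻¹
Fraction remaining after one interval: r = e^(−kτ) = e^(−0.02975 × 46.0) = 0.2545
Before dose 5, 4 doses have been given (aged 1τ, 2τ, 3τ, 4τ).
C_trough = C₀ × (r + r² + … + r^4) = C₀ × r(1−r^4)/(1−r)
        = 10.10 × 0.2545 × (1 − 0.004195) / (1 − 0.2545) = 3.433 mg/L

3.433 mg/L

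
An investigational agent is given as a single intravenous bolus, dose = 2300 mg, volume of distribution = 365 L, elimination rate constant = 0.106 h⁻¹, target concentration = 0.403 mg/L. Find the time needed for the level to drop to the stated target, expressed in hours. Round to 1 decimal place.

C₀ = Dose / Vd = 2300 / 365 = 6.301 mg/L
t = ln(C₀ / C) / k = ln(6.301 / 0.403) / 0.1060
  = ln(15.64) / 0.1060 = 2.750 / 0.1060 = 25.94 h

25.9 h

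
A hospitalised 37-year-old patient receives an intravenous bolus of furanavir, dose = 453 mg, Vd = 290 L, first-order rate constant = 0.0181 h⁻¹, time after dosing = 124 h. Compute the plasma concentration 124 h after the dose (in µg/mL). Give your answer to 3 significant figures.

0.166 µg/mL

C₀ = Dose / Vd = 453.0 / 290 = 1.562 mg/L
C = C₀ · e^(−k·t) = 1.562 × e^(−0.01810 × 124)
  = 1.562 × 0.1060 = 0.1656 mg/L
(0.1656 mg/L = 0.1656 µg/mL)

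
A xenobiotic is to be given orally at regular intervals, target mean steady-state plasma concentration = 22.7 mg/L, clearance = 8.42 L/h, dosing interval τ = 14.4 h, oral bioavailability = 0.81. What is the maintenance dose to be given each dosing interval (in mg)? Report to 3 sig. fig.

At steady state, F × (Dose/τ) = Css × CL.
Dose = Css × CL × τ / F = 22.7 × 8.420 × 14.4 / 0.81 = 3398 mg

3400 mg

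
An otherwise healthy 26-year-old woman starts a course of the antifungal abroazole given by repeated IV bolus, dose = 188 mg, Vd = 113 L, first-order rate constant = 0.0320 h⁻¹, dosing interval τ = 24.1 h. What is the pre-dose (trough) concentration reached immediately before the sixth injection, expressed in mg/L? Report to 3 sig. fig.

C₀ per dose = Dose / Vd = 188 / 113 = 1.664 mg/L
Fraction remaining after one interval: r = e^(−kτ) = e^(−0.03200 × 24.1) = 0.4625
Before dose 6, 5 doses have been given (aged 1τ, 2τ, 3τ, 4τ, 5τ).
C_trough = C₀ × (r + r² + … + r^5) = C₀ × r(1−r^5)/(1−r)
        = 1.664 × 0.4625 × (1 − 0.02116) / (1 − 0.4625) = 1.402 mg/L

1.40 mg/L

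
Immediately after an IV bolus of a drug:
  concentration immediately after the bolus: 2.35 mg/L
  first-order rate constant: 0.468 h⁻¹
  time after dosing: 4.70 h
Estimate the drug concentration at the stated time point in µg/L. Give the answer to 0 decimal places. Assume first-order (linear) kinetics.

260 µg/L

C = C₀ · e^(−k·t) = 2.350 × e^(−0.4680 × 4.70)
  = 2.350 × 0.1108 = 0.2604 mg/L
Convert: 0.2604 mg/L × 1000 = 260.4 µg/L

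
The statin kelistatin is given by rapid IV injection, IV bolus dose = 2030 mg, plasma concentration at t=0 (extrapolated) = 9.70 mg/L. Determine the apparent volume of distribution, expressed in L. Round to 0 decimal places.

Vd = Dose / C₀ = 2030 / 9.70 = 209.3 L

209 L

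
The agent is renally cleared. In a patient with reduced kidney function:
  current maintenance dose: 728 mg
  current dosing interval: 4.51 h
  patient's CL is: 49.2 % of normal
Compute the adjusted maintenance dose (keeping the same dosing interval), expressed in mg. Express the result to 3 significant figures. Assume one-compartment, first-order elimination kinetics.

To keep the same average steady-state level, dosing rate must scale with clearance.
CL ratio = 49.2 / 100 = 0.4920
New dose (same interval) = 728 × 0.4920 = 358.2 mg

358 mg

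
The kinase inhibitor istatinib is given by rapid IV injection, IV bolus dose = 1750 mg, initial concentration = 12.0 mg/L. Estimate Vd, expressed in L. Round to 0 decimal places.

146 L

Vd = Dose / C₀ = 1750 / 12.0 = 145.8 L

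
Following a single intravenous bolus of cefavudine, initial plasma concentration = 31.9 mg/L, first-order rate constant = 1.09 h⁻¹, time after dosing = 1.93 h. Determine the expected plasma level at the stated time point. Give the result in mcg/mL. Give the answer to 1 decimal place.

C = C₀ · e^(−k·t) = 31.90 × e^(−1.090 × 1.93)
  = 31.90 × 0.1220 = 3.892 mg/L
(3.892 mg/L = 3.892 mcg/mL)

3.9 mcg/mL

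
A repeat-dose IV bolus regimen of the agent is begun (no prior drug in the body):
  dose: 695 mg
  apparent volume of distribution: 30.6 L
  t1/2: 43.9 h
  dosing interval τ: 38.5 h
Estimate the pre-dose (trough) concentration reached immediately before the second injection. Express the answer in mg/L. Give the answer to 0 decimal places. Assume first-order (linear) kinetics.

C₀ per dose = Dose / Vd = 695 / 30.6 = 22.71 mg/L
k = ln2 / t½ = 0.693147 / 43.9 = 0.01579 h⁻¹
Fraction remaining after one interval: r = e^(−kτ) = e^(−0.01579 × 38.5) = 0.5445
Before dose 2, 1 dose has been given (aged 1τ).
C_trough = C₀ × r = 22.71 × 0.5445 = 12.37 mg/L

12 mg/L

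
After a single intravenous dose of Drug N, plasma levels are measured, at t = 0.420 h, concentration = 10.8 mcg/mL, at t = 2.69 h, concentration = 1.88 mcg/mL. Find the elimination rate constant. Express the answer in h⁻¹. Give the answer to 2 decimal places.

0.77 h⁻¹

k = ln(C₁/C₂) / (t₂ − t₁) = ln(10.8/1.88) / (2.69 − 0.420)
  = 1.748 / 2.270 = 0.7700 h⁻¹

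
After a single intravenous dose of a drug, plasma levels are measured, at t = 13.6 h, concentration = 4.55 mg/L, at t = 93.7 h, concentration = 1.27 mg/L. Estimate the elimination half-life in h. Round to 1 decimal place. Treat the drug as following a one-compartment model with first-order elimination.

43.5 h

k = ln(C₁/C₂) / (t₂ − t₁) = ln(4.55/1.27) / (93.7 − 13.6)
  = 1.276 / 80.10 = 0.01593 h⁻¹
t½ = ln2 / k = 0.693147 / 0.01593 = 43.51 h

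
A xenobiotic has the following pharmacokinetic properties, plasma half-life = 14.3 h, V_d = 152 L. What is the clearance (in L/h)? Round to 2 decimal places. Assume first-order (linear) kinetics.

k = ln2 / t½ = 0.693147 / 14.3 = 0.04847 h⁻¹
CL = k × Vd = 0.04847 × 152 = 7.367 L/h

7.37 L/h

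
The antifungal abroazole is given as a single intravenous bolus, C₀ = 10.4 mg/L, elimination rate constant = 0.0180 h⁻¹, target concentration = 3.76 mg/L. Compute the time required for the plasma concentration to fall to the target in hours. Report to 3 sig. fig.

t = ln(C₀ / C) / k = ln(10.40 / 3.76) / 0.01800
  = ln(2.766) / 0.01800 = 1.017 / 0.01800 = 56.50 h

56.5 h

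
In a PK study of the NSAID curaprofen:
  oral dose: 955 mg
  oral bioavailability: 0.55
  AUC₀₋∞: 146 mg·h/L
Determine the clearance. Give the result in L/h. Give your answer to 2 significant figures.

CL = F·Dose / AUC = 0.55 × 955 / 146 = 3.598 L/h

3.6 L/h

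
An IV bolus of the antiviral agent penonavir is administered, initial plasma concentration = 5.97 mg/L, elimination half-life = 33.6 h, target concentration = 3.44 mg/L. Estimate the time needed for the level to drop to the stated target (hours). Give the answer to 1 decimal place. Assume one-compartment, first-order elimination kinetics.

26.7 h

k = ln2 / t½ = 0.693147 / 33.6 = 0.02063 h⁻¹
t = ln(C₀ / C) / k = ln(5.970 / 3.44) / 0.02063
  = ln(1.735) / 0.02063 = 0.5510 / 0.02063 = 26.71 h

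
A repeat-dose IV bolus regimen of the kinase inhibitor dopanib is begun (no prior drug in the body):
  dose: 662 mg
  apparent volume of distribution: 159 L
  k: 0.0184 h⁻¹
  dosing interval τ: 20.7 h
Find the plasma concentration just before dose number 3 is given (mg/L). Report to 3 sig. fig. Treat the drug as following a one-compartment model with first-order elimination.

4.79 mg/L

C₀ per dose = Dose / Vd = 662 / 159 = 4.164 mg/L
Fraction remaining after one interval: r = e^(−kτ) = e^(−0.01840 × 20.7) = 0.6833
Before dose 3, 2 doses have been given (aged 1τ, 2τ).
C_trough = C₀ × (r + r²) = 4.164 × (0.6833 + 0.4669) = 4.789 mg/L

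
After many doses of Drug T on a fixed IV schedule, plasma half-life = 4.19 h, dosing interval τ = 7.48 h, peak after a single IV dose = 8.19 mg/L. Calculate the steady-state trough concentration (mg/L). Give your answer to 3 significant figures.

k = ln2 / t½ = 0.693147 / 4.19 = 0.1654 h⁻¹
e^(−kτ) = e^(−0.1654 × 7.48) = 0.2902
Accumulation ratio R = 1 / (1 − e^(−kτ)) = 1 / (1 − 0.2902) = 1.409
Steady-state trough = C₀ × R × e^(−kτ) = 8.19 × 1.409 × 0.2902 = 3.349 mg/L

3.35 mg/L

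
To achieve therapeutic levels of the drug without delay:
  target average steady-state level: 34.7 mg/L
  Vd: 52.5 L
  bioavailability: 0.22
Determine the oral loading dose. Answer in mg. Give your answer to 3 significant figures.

8280 mg

LD = Css × Vd / F = 34.7 × 52.5 / 0.22 = 8281 mg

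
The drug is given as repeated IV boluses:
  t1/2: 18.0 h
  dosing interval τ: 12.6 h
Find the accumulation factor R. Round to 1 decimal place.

2.6

k = ln2 / t½ = 0.693147 / 18.0 = 0.03851 h⁻¹
e^(−kτ) = e^(−0.03851 × 12.6) = 0.6156
Accumulation ratio R = 1 / (1 − e^(−kτ)) = 1 / (1 − 0.6156) = 2.601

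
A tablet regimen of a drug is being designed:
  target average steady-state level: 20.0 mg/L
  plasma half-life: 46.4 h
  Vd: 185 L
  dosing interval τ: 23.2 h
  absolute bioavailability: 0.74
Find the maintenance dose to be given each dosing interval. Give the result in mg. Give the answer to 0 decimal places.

k = ln2 / t½ = 0.693147 / 46.4 = 0.01494 h⁻¹
CL = k × Vd = 0.01494 × 185 = 2.764 L/h
At steady state, F × (Dose/τ) = Css × CL.
Dose = Css × CL × τ / F = 20.0 × 2.764 × 23.2 / 0.74 = 1733 mg

1733 mg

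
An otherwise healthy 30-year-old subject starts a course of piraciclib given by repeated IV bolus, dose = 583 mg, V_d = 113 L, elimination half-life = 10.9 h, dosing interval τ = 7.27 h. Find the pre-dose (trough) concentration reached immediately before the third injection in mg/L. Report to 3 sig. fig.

C₀ per dose = Dose / Vd = 583 / 113 = 5.159 mg/L
k = ln2 / t½ = 0.693147 / 10.9 = 0.06359 h⁻¹
Fraction remaining after one interval: r = e^(−kτ) = e^(−0.06359 × 7.27) = 0.6298
Before dose 3, 2 doses have been given (aged 1τ, 2τ).
C_trough = C₀ × (r + r²) = 5.159 × (0.6298 + 0.3966) = 5.295 mg/L

5.30 mg/L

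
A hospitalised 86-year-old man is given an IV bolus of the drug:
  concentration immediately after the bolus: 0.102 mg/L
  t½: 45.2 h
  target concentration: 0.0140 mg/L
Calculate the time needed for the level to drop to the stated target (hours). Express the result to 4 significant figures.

129.5 h

k = ln2 / t½ = 0.693147 / 45.2 = 0.01534 h⁻¹
t = ln(C₀ / C) / k = ln(0.1020 / 0.0140) / 0.01534
  = ln(7.286) / 0.01534 = 1.986 / 0.01534 = 129.5 h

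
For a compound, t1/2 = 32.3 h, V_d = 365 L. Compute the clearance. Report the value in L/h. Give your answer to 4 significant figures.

k = ln2 / t½ = 0.693147 / 32.3 = 0.02146 h⁻¹
CL = k × Vd = 0.02146 × 365 = 7.833 L/h

7.833 L/h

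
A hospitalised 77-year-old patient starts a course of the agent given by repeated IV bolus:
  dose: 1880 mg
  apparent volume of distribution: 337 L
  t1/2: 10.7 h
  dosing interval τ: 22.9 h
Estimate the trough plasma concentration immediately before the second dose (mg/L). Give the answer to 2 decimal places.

1.27 mg/L

C₀ per dose = Dose / Vd = 1880 / 337 = 5.579 mg/L
k = ln2 / t½ = 0.693147 / 10.7 = 0.06478 h⁻¹
Fraction remaining after one interval: r = e^(−kτ) = e^(−0.06478 × 22.9) = 0.2269
Before dose 2, 1 dose has been given (aged 1τ).
C_trough = C₀ × r = 5.579 × 0.2269 = 1.266 mg/L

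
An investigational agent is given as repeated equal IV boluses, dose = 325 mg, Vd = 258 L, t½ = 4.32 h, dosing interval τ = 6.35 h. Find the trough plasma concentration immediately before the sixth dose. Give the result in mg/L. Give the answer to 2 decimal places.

0.71 mg/L

C₀ per dose = Dose / Vd = 325 / 258 = 1.260 mg/L
k = ln2 / t½ = 0.693147 / 4.32 = 0.1605 h⁻¹
Fraction remaining after one interval: r = e^(−kτ) = e^(−0.1605 × 6.35) = 0.3609
Before dose 6, 5 doses have been given (aged 1τ, 2τ, 3τ, 4τ, 5τ).
C_trough = C₀ × (r + r² + … + r^5) = C₀ × r(1−r^5)/(1−r)
        = 1.260 × 0.3609 × (1 − 0.006123) / (1 − 0.3609) = 0.7072 mg/L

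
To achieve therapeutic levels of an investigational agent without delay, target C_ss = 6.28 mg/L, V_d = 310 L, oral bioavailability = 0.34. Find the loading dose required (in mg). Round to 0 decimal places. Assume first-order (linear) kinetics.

LD = Css × Vd / F = 6.28 × 310 / 0.34 = 5726 mg

5726 mg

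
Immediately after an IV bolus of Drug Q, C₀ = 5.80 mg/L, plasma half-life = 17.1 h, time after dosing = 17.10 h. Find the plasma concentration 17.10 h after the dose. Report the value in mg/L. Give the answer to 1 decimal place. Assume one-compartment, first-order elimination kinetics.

2.9 mg/L

k = ln2 / t½ = 0.693147 / 17.1 = 0.04053 h⁻¹
t / t½ = 17.10 / 17.1 = 1 half-lives
C = C₀ × (1/2)^1 = 5.800 × 0.5000 = 2.900 mg/L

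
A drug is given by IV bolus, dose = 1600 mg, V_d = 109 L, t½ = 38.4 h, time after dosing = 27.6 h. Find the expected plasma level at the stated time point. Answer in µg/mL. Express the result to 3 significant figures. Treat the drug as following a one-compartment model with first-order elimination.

8.92 µg/mL

C₀ = Dose / Vd = 1600 / 109 = 14.68 mg/L
k = ln2 / t½ = 0.693147 / 38.4 = 0.01805 h⁻¹
C = C₀ · e^(−k·t) = 14.68 × e^(−0.01805 × 27.6)
  = 14.68 × 0.6076 = 8.920 mg/L
(8.920 mg/L = 8.920 µg/mL)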